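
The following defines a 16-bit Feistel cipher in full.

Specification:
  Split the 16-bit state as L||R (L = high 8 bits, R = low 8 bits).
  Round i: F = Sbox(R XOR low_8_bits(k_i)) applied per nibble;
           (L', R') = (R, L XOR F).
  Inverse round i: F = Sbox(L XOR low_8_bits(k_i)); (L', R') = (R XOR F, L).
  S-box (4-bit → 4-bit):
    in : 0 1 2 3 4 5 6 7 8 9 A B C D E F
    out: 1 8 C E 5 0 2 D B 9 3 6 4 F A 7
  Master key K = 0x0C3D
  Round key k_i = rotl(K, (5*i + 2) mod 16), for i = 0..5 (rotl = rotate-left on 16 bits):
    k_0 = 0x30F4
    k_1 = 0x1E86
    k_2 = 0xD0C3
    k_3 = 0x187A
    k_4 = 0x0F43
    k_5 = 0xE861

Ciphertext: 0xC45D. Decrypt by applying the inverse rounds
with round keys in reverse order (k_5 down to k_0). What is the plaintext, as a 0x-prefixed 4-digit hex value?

0x8AB2

s_0 = ciphertext = 0xC45D
s_1 = InvRound(s_0, k_5) = 0x6DC4
s_2 = InvRound(s_1, k_4) = 0x0E6D
s_3 = InvRound(s_2, k_3) = 0xB80E
s_4 = InvRound(s_3, k_2) = 0xD8B8
s_5 = InvRound(s_4, k_1) = 0xB2D8
s_6 = InvRound(s_5, k_0) = 0x8AB2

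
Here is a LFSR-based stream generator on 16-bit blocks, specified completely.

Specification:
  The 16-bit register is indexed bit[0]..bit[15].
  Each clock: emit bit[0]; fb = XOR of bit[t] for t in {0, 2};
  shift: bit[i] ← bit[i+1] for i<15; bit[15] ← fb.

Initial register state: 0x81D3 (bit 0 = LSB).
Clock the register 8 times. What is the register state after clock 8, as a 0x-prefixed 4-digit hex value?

0xA781

reg_0 = 0x81D3
clock 1: out=1, reg = 0xC0E9
clock 2: out=1, reg = 0xE074
clock 3: out=0, reg = 0xF03A
clock 4: out=0, reg = 0x781D
clock 5: out=1, reg = 0x3C0E
clock 6: out=0, reg = 0x9E07
clock 7: out=1, reg = 0x4F03
clock 8: out=1, reg = 0xA781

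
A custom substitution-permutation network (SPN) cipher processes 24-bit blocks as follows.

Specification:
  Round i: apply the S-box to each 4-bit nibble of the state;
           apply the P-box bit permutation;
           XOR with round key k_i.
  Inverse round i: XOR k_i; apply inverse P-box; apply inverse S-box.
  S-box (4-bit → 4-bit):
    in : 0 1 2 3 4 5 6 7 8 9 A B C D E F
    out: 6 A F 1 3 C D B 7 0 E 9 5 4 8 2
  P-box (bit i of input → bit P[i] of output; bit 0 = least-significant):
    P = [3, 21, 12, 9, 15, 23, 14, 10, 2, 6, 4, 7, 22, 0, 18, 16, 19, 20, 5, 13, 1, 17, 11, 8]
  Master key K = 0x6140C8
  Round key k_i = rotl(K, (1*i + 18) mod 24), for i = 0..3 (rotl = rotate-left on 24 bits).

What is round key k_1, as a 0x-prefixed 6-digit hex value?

K = 0x6140C8
k_0 = rotl(K, (1*0+18) mod 24) = rotl(K, 18) = 0x218503
k_1 = rotl(K, (1*1+18) mod 24) = rotl(K, 19) = 0x430A06

0x430A06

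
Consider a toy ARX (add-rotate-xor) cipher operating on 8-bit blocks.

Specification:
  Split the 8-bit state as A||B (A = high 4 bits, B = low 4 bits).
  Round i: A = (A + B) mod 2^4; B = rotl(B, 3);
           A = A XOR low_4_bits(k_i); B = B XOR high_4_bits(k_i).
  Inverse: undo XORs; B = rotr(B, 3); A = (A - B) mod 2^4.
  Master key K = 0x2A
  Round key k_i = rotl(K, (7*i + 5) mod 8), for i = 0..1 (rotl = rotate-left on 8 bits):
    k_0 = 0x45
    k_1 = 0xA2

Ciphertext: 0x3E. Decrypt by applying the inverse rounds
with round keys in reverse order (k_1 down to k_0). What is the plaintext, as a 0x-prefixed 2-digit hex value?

s_0 = ciphertext = 0x3E
s_1 = InvRound(s_0, k_1) = 0x98
s_2 = InvRound(s_1, k_0) = 0x39

0x39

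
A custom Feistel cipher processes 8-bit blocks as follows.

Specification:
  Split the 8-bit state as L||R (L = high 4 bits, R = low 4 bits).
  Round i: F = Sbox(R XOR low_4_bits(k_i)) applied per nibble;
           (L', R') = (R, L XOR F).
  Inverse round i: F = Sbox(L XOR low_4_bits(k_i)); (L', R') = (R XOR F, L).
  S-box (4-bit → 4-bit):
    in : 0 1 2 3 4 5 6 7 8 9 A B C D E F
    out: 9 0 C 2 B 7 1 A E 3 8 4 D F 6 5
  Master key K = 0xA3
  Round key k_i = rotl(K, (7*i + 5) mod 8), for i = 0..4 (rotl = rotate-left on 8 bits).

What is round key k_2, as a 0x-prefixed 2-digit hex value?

K = 0xA3
k_0 = rotl(K, (7*0+5) mod 8) = rotl(K, 5) = 0x74
k_1 = rotl(K, (7*1+5) mod 8) = rotl(K, 4) = 0x3A
k_2 = rotl(K, (7*2+5) mod 8) = rotl(K, 3) = 0x1D

0x1D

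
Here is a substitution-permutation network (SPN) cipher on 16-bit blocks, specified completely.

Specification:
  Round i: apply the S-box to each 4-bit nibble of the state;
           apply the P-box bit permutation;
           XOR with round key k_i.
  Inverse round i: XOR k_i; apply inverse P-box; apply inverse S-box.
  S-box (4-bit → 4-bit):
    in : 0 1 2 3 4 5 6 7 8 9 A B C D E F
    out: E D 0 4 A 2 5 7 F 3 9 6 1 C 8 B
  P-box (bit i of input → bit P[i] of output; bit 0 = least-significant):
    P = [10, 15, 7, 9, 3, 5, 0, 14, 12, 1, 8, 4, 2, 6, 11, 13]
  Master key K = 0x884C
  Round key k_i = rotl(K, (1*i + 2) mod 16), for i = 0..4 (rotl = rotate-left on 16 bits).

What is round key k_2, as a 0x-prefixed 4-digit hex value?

0x84C8

K = 0x884C
k_0 = rotl(K, (1*0+2) mod 16) = rotl(K, 2) = 0x2132
k_1 = rotl(K, (1*1+2) mod 16) = rotl(K, 3) = 0x4264
k_2 = rotl(K, (1*2+2) mod 16) = rotl(K, 4) = 0x84C8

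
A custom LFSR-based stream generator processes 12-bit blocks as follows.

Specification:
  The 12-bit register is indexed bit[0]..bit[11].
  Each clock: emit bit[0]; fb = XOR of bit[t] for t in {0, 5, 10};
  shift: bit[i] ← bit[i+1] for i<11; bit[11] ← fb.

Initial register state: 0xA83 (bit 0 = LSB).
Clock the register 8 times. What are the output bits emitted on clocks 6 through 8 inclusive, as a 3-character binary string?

001

reg_0 = 0xA83
clock 1: out=1, reg = 0xD41
clock 2: out=1, reg = 0x6A0
clock 3: out=0, reg = 0x350
clock 4: out=0, reg = 0x1A8
clock 5: out=0, reg = 0x8D4
clock 6: out=0, reg = 0x46A
clock 7: out=0, reg = 0x235
clock 8: out=1, reg = 0x11A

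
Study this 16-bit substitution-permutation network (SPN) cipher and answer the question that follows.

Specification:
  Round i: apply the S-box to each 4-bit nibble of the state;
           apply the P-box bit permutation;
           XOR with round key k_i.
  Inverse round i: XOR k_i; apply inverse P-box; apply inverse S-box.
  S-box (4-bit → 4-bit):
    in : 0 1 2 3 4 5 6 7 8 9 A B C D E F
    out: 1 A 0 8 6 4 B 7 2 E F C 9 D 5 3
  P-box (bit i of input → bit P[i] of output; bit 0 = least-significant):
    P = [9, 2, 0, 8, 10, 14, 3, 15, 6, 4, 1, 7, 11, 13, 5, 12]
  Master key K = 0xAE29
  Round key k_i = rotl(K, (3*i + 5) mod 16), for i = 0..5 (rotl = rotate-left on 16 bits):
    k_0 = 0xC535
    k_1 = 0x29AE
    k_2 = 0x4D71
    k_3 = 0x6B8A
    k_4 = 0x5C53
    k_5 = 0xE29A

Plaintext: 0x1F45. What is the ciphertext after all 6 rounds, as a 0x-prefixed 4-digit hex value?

0x25E0

s_0 = plaintext = 0x1F45
s_1 = Round(s_0, k_0) = 0xB56C
s_2 = Round(s_1, k_1) = 0xFE8C
s_3 = Round(s_2, k_2) = 0x2633
s_4 = Round(s_3, k_3) = 0xEA5A
s_5 = Round(s_4, k_4) = 0x57AC
s_6 = Round(s_5, k_5) = 0x25E0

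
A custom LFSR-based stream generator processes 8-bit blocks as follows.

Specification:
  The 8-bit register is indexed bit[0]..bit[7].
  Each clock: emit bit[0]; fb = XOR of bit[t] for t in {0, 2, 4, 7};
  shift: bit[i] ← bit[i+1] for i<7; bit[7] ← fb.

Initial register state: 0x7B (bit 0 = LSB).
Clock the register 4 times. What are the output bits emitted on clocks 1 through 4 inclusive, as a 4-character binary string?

reg_0 = 0x7B
clock 1: out=1, reg = 0x3D
clock 2: out=1, reg = 0x9E
clock 3: out=0, reg = 0xCF
clock 4: out=1, reg = 0xE7

1101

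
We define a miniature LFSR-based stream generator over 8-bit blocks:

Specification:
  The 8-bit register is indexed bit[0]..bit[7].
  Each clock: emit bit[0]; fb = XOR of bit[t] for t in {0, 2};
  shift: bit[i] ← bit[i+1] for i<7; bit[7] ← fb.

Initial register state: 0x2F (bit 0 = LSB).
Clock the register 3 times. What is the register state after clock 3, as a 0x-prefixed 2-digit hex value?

0x85

reg_0 = 0x2F
clock 1: out=1, reg = 0x17
clock 2: out=1, reg = 0x0B
clock 3: out=1, reg = 0x85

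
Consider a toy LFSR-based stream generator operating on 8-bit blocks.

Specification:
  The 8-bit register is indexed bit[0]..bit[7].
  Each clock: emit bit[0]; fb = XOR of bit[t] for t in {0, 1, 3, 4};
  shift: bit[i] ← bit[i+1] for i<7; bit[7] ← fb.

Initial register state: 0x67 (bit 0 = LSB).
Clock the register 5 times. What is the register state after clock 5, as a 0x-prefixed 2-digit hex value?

0xF3

reg_0 = 0x67
clock 1: out=1, reg = 0x33
clock 2: out=1, reg = 0x99
clock 3: out=1, reg = 0xCC
clock 4: out=0, reg = 0xE6
clock 5: out=0, reg = 0xF3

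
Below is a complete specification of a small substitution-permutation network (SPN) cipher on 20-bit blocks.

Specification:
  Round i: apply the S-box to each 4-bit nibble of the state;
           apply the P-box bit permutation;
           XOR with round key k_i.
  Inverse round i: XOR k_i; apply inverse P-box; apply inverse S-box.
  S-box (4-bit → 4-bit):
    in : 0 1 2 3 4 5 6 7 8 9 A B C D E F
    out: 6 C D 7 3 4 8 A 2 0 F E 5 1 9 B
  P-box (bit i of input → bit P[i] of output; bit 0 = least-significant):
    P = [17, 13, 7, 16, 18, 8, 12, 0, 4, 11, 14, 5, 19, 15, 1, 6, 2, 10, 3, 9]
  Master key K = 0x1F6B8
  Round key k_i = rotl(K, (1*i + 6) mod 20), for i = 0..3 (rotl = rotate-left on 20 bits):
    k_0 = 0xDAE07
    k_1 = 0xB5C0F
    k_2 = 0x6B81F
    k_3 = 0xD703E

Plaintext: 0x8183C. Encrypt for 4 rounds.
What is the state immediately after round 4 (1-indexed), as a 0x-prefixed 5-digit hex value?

0x8C3C3

s_0 = plaintext = 0x8183C
s_1 = Round(s_0, k_0) = 0xBB3C5
s_2 = Round(s_1, k_1) = 0xF82D5
s_3 = Round(s_2, k_2) = 0x27EAB
s_4 = Round(s_3, k_3) = 0x8C3C3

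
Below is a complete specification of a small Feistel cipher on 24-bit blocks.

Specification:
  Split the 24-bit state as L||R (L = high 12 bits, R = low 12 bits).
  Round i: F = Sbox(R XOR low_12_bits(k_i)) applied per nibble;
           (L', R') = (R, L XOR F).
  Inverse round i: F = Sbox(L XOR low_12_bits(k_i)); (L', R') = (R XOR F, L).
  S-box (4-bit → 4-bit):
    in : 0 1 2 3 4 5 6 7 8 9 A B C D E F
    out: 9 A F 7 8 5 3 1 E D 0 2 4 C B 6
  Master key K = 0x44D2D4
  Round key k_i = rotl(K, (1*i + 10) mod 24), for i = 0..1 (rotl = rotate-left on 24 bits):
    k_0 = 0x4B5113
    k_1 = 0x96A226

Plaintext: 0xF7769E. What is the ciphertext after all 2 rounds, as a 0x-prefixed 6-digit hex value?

s_0 = plaintext = 0xF7769E
s_1 = Round(s_0, k_0) = 0x69EE9B
s_2 = Round(s_1, k_1) = 0xE9B2B2

0xE9B2B2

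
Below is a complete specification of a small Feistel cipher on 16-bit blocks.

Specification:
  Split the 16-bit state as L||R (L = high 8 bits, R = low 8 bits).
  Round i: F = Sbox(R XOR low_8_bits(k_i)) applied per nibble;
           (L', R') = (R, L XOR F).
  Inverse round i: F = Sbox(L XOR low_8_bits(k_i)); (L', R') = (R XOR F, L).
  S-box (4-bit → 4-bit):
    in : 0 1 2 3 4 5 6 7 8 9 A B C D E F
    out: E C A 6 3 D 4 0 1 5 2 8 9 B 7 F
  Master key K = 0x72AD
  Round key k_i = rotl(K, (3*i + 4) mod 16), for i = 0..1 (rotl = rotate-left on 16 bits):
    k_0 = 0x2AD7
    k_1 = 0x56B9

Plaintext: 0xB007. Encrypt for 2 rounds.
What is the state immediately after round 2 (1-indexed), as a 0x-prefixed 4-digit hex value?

s_0 = plaintext = 0xB007
s_1 = Round(s_0, k_0) = 0x070E
s_2 = Round(s_1, k_1) = 0x0E87

0x0E87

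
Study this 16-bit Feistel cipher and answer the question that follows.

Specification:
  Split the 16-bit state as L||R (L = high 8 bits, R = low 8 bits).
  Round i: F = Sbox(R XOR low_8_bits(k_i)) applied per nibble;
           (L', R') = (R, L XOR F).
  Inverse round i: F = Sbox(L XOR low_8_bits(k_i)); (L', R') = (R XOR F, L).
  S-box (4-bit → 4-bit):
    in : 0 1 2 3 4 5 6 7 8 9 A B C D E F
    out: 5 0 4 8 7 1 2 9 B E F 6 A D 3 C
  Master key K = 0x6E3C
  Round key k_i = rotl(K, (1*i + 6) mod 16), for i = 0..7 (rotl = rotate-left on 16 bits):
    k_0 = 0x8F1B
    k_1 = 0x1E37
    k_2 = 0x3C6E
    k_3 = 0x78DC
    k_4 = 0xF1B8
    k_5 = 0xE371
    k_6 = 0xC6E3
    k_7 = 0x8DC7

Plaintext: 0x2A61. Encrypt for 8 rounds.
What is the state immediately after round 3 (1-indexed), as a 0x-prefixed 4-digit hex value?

s_0 = plaintext = 0x2A61
s_1 = Round(s_0, k_0) = 0x61B5
s_2 = Round(s_1, k_1) = 0xB5D5
s_3 = Round(s_2, k_2) = 0xD5D3
s_4 = Round(s_3, k_3) = 0xD389
s_5 = Round(s_4, k_4) = 0x8953
s_6 = Round(s_5, k_5) = 0x53CD
s_7 = Round(s_6, k_6) = 0xCD10
s_8 = Round(s_7, k_7) = 0x1014

0xD5D3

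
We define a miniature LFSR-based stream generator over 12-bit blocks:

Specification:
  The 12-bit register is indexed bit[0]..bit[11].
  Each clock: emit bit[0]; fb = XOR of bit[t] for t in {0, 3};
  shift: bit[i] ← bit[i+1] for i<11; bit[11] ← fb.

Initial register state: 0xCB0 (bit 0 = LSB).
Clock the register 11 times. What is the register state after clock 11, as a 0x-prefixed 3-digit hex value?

0x24D

reg_0 = 0xCB0
clock 1: out=0, reg = 0x658
clock 2: out=0, reg = 0xB2C
clock 3: out=0, reg = 0xD96
clock 4: out=0, reg = 0x6CB
clock 5: out=1, reg = 0x365
clock 6: out=1, reg = 0x9B2
clock 7: out=0, reg = 0x4D9
clock 8: out=1, reg = 0x26C
clock 9: out=0, reg = 0x936
clock 10: out=0, reg = 0x49B
clock 11: out=1, reg = 0x24D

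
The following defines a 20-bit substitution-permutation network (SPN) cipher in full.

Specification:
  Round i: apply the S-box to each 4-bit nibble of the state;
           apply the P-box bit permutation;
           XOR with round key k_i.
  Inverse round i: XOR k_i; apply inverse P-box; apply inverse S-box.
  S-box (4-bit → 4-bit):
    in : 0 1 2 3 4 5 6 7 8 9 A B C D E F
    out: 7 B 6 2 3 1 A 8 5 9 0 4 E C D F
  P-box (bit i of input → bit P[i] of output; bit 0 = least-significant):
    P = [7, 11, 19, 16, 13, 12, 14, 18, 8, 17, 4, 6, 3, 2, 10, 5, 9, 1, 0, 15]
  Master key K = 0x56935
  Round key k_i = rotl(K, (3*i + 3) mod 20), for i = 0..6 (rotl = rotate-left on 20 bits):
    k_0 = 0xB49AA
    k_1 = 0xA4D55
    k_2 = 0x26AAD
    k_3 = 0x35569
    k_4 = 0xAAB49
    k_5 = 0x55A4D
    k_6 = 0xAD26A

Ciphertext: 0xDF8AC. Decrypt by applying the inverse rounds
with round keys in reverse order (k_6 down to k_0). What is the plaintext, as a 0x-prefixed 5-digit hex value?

s_0 = ciphertext = 0xDF8AC
s_1 = InvRound(s_0, k_6) = 0x43691
s_2 = InvRound(s_1, k_5) = 0xA0D81
s_3 = InvRound(s_2, k_4) = 0x98755
s_4 = InvRound(s_3, k_3) = 0x9122B
s_5 = InvRound(s_4, k_2) = 0x3330F
s_6 = InvRound(s_5, k_1) = 0x48D0C
s_7 = InvRound(s_6, k_0) = 0x6C3DE

0x6C3DE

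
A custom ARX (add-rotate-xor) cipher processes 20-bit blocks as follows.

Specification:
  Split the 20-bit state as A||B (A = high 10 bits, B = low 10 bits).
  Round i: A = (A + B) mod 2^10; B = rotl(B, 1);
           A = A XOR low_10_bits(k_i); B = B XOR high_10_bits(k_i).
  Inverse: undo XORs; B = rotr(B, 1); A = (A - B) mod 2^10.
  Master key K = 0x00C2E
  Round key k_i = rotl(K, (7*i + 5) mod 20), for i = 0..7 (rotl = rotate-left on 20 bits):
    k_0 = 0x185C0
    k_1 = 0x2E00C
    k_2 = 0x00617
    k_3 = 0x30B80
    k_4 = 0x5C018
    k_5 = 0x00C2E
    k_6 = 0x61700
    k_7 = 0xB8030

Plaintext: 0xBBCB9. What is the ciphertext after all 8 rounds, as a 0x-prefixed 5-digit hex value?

0xF6DCE

s_0 = plaintext = 0xBBCB9
s_1 = Round(s_0, k_0) = 0x9A113
s_2 = Round(s_1, k_1) = 0xDDE9E
s_3 = Round(s_2, k_2) = 0x0093C
s_4 = Round(s_3, k_3) = 0xAFABA
s_5 = Round(s_4, k_4) = 0x58005
s_6 = Round(s_5, k_5) = 0x52C09
s_7 = Round(s_6, k_6) = 0x95197
s_8 = Round(s_7, k_7) = 0xF6DCE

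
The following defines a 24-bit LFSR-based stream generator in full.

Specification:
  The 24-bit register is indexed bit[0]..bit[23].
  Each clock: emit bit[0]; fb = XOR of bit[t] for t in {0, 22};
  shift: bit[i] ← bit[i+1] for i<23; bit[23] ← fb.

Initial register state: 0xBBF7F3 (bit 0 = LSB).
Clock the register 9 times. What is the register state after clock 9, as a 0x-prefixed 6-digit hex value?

0x32DDFB

reg_0 = 0xBBF7F3
clock 1: out=1, reg = 0xDDFBF9
clock 2: out=1, reg = 0x6EFDFC
clock 3: out=0, reg = 0xB77EFE
clock 4: out=0, reg = 0x5BBF7F
clock 5: out=1, reg = 0x2DDFBF
clock 6: out=1, reg = 0x96EFDF
clock 7: out=1, reg = 0xCB77EF
clock 8: out=1, reg = 0x65BBF7
clock 9: out=1, reg = 0x32DDFB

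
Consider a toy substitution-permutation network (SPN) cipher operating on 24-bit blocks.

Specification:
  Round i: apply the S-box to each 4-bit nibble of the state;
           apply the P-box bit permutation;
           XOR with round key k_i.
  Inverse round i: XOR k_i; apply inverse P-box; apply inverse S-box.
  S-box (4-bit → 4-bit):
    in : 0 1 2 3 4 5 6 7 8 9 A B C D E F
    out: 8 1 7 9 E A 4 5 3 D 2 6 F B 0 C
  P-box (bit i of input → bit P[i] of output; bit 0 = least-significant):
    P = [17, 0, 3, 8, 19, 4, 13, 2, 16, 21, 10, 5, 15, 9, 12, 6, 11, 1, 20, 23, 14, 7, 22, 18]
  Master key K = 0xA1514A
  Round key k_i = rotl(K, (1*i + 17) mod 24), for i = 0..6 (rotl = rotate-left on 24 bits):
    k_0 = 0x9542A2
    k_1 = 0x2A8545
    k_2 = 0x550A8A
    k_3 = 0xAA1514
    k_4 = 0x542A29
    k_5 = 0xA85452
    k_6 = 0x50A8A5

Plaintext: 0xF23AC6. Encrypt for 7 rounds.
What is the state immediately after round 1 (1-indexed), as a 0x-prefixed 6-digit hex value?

s_0 = plaintext = 0xF23AC6
s_1 = Round(s_0, k_0) = 0xE9EAFC
s_2 = Round(s_1, k_1) = 0x98AC48
s_3 = Round(s_2, k_2) = 0x3264BD
s_4 = Round(s_3, k_3) = 0x9C6827
s_5 = Round(s_4, k_4) = 0xAB5233
s_6 = Round(s_5, k_5) = 0x935394
s_7 = Round(s_6, k_6) = 0x9DC3C8

0xE9EAFC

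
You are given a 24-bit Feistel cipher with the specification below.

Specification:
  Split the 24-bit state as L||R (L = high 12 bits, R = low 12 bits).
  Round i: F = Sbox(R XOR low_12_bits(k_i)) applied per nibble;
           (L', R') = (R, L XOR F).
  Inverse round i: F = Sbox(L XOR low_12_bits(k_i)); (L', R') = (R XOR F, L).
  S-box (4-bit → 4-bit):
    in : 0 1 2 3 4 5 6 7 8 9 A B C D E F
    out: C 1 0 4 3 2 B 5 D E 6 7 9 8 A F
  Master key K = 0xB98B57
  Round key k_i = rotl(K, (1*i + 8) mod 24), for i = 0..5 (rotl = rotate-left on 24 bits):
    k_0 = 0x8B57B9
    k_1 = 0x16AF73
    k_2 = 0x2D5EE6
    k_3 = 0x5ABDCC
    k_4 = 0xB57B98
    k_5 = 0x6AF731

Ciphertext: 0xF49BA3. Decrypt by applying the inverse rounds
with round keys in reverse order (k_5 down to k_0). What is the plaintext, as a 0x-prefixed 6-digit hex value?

s_0 = ciphertext = 0xF49BA3
s_1 = InvRound(s_0, k_5) = 0x6FEF49
s_2 = InvRound(s_1, k_4) = 0x7F26FE
s_3 = InvRound(s_2, k_3) = 0x0B47F2
s_4 = InvRound(s_3, k_2) = 0xDD20B4
s_5 = InvRound(s_4, k_1) = 0x0D5DD2
s_6 = InvRound(s_5, k_0) = 0x86B0D5

0x86B0D5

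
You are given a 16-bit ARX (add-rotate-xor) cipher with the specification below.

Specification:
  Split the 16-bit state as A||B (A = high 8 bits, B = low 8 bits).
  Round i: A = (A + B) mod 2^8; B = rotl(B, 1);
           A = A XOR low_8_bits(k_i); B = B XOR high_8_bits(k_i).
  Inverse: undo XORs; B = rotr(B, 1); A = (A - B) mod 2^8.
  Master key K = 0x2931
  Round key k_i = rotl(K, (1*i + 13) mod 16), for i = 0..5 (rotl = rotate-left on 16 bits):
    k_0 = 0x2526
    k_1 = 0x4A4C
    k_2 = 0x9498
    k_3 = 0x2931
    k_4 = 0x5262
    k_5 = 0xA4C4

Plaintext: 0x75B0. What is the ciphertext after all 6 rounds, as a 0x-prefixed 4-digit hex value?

0x802C

s_0 = plaintext = 0x75B0
s_1 = Round(s_0, k_0) = 0x0344
s_2 = Round(s_1, k_1) = 0x0BC2
s_3 = Round(s_2, k_2) = 0x5511
s_4 = Round(s_3, k_3) = 0x570B
s_5 = Round(s_4, k_4) = 0x0044
s_6 = Round(s_5, k_5) = 0x802C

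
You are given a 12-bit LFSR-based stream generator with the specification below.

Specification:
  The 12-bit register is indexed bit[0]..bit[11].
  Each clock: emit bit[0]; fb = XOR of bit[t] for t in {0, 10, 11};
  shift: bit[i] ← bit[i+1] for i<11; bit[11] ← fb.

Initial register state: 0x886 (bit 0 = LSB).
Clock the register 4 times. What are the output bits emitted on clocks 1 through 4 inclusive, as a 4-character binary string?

0110

reg_0 = 0x886
clock 1: out=0, reg = 0xC43
clock 2: out=1, reg = 0xE21
clock 3: out=1, reg = 0xF10
clock 4: out=0, reg = 0x788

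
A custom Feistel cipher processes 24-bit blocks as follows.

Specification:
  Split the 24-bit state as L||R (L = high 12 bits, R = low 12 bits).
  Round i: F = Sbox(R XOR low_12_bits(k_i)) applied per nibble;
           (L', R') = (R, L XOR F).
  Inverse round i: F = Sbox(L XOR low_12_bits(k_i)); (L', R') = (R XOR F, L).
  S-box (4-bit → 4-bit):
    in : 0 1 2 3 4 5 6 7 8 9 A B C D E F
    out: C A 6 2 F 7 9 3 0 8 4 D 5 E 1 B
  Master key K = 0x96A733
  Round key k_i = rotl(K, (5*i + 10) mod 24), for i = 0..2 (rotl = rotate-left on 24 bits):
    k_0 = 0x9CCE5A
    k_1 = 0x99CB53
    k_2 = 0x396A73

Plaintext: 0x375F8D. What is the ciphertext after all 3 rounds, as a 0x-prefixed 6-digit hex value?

s_0 = plaintext = 0x375F8D
s_1 = Round(s_0, k_0) = 0xF8D996
s_2 = Round(s_1, k_1) = 0x9969DA
s_3 = Round(s_2, k_2) = 0x9DABDE

0x9DABDE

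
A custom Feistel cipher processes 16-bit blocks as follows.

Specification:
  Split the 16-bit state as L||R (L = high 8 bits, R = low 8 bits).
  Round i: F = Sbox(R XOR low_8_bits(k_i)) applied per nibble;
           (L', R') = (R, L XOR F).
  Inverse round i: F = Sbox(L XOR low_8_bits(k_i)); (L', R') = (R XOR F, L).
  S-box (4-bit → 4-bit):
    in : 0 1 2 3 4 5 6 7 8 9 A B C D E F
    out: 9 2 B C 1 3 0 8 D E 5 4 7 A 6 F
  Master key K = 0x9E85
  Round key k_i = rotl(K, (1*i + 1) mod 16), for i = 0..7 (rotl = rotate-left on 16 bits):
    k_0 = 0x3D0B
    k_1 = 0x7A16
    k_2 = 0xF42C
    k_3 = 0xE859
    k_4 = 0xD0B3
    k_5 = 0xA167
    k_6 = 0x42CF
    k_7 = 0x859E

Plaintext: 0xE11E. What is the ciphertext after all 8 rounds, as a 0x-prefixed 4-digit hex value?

s_0 = plaintext = 0xE11E
s_1 = Round(s_0, k_0) = 0x1EC2
s_2 = Round(s_1, k_1) = 0xC2BF
s_3 = Round(s_2, k_2) = 0xBF2E
s_4 = Round(s_3, k_3) = 0x2E37
s_5 = Round(s_4, k_4) = 0x37FF
s_6 = Round(s_5, k_5) = 0xFFDA
s_7 = Round(s_6, k_6) = 0xDADC
s_8 = Round(s_7, k_7) = 0xDCC1

0xDCC1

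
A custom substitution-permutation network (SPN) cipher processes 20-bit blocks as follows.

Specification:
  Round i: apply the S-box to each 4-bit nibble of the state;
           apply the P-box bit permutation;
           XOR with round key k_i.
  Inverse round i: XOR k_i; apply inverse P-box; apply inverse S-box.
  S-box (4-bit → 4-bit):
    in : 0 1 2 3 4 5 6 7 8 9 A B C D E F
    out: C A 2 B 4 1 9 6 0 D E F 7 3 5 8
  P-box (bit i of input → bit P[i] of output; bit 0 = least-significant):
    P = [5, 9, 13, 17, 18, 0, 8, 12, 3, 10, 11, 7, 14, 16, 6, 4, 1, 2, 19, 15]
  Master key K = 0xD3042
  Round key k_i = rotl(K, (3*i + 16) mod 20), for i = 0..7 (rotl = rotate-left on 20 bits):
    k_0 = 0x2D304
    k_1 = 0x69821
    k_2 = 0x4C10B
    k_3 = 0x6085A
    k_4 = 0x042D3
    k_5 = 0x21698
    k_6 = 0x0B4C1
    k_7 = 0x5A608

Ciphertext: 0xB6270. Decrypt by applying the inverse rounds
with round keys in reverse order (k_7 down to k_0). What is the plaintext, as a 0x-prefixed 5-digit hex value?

s_0 = ciphertext = 0xB6270
s_1 = InvRound(s_0, k_7) = 0x09D56
s_2 = InvRound(s_1, k_6) = 0xDF074
s_3 = InvRound(s_2, k_5) = 0xAC35B
s_4 = InvRound(s_3, k_4) = 0x0864F
s_5 = InvRound(s_4, k_3) = 0x1F7D1
s_6 = InvRound(s_5, k_2) = 0x5A367
s_7 = InvRound(s_6, k_1) = 0xD740A
s_8 = InvRound(s_7, k_0) = 0xB2DEA

0xB2DEA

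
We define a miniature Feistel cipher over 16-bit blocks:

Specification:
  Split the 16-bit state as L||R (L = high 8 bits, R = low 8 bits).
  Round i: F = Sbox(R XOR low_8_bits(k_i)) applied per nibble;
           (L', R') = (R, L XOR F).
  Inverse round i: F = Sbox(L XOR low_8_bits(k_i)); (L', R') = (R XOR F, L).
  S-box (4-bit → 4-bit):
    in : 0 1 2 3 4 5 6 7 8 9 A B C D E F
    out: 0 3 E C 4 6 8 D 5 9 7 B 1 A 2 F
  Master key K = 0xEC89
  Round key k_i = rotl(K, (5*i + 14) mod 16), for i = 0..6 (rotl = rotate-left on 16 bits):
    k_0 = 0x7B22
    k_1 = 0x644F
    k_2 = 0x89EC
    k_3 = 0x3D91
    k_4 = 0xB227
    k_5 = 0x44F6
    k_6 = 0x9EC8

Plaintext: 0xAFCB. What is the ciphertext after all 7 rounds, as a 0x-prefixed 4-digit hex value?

0xD61A

s_0 = plaintext = 0xAFCB
s_1 = Round(s_0, k_0) = 0xCB86
s_2 = Round(s_1, k_1) = 0x86D2
s_3 = Round(s_2, k_2) = 0xD244
s_4 = Round(s_3, k_3) = 0x4474
s_5 = Round(s_4, k_4) = 0x7428
s_6 = Round(s_5, k_5) = 0x28D6
s_7 = Round(s_6, k_6) = 0xD61A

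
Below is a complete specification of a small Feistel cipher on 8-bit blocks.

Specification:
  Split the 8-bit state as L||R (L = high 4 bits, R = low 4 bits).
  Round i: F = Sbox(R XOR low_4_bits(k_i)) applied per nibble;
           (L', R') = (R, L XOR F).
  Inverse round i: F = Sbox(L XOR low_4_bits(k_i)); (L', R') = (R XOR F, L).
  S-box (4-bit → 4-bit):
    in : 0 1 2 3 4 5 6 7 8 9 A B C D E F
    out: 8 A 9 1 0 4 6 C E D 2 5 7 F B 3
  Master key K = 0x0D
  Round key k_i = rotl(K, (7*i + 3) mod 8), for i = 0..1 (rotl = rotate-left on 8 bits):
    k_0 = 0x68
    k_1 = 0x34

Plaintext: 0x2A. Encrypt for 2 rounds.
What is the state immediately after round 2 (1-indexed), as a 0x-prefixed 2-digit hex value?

s_0 = plaintext = 0x2A
s_1 = Round(s_0, k_0) = 0xAB
s_2 = Round(s_1, k_1) = 0xB9

0xB9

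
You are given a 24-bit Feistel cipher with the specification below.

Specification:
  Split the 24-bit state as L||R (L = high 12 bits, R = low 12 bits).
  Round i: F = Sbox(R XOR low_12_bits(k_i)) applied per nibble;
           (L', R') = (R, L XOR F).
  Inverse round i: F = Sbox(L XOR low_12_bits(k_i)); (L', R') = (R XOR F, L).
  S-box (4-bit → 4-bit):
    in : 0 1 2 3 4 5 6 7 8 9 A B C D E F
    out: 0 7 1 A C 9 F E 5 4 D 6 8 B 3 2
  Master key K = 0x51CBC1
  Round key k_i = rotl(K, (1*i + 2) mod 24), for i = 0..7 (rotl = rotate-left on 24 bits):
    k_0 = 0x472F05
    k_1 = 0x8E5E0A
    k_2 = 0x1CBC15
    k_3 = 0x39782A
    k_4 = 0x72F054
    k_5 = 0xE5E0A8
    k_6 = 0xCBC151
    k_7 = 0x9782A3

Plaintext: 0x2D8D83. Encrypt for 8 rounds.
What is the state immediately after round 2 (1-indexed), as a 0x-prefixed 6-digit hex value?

s_0 = plaintext = 0x2D8D83
s_1 = Round(s_0, k_0) = 0xD83387
s_2 = Round(s_1, k_1) = 0x3876D8
s_3 = Round(s_2, k_2) = 0x6D8E0C
s_4 = Round(s_3, k_3) = 0xE0C9C7
s_5 = Round(s_4, k_4) = 0x9C7A46
s_6 = Round(s_5, k_5) = 0xA464F4
s_7 = Round(s_6, k_6) = 0x4F439F
s_8 = Round(s_7, k_7) = 0x39F35C

0x3876D8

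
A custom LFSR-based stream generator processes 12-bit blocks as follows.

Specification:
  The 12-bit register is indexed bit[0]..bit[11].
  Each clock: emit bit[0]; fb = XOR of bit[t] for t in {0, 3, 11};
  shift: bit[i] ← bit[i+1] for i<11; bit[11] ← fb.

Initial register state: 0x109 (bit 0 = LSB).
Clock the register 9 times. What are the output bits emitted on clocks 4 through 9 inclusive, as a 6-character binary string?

reg_0 = 0x109
clock 1: out=1, reg = 0x084
clock 2: out=0, reg = 0x042
clock 3: out=0, reg = 0x021
clock 4: out=1, reg = 0x810
clock 5: out=0, reg = 0xC08
clock 6: out=0, reg = 0x604
clock 7: out=0, reg = 0x302
clock 8: out=0, reg = 0x181
clock 9: out=1, reg = 0x8C0

100001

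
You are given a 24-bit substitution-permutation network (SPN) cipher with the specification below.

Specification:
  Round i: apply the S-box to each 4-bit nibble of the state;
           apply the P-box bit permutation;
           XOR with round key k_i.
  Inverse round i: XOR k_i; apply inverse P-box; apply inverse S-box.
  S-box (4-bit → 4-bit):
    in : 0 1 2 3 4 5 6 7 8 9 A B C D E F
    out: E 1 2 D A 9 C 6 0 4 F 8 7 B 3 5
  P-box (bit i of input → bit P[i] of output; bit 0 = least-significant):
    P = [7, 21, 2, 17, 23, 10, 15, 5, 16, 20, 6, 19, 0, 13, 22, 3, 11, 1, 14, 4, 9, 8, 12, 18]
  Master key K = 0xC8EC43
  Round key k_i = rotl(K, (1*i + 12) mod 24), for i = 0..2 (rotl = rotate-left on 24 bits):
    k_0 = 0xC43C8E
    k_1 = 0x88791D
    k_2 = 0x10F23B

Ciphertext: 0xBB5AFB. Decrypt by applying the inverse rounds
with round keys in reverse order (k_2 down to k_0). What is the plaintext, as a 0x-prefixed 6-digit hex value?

0xCDDD00

s_0 = ciphertext = 0xBB5AFB
s_1 = InvRound(s_0, k_2) = 0x8123FD
s_2 = InvRound(s_1, k_1) = 0xFF83B1
s_3 = InvRound(s_2, k_0) = 0xCDDD00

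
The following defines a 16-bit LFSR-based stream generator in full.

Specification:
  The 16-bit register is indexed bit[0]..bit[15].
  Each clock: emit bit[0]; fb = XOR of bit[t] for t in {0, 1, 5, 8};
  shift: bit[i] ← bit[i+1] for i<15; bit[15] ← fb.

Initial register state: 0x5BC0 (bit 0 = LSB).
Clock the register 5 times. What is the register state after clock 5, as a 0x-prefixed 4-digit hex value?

reg_0 = 0x5BC0
clock 1: out=0, reg = 0xADE0
clock 2: out=0, reg = 0x56F0
clock 3: out=0, reg = 0xAB78
clock 4: out=0, reg = 0x55BC
clock 5: out=0, reg = 0x2ADE

0x2ADE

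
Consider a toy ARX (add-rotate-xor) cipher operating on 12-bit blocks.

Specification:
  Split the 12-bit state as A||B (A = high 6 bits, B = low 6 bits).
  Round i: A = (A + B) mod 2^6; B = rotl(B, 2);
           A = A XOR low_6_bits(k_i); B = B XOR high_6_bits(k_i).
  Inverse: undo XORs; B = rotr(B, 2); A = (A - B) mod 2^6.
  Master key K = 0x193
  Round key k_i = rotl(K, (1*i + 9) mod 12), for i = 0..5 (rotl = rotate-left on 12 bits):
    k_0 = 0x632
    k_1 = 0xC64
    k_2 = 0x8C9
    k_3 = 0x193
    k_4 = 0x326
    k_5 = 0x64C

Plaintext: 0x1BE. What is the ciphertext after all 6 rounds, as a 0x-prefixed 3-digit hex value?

0xF94

s_0 = plaintext = 0x1BE
s_1 = Round(s_0, k_0) = 0xDA3
s_2 = Round(s_1, k_1) = 0xF7F
s_3 = Round(s_2, k_2) = 0xD5C
s_4 = Round(s_3, k_3) = 0x0B7
s_5 = Round(s_4, k_4) = 0x7D3
s_6 = Round(s_5, k_5) = 0xF94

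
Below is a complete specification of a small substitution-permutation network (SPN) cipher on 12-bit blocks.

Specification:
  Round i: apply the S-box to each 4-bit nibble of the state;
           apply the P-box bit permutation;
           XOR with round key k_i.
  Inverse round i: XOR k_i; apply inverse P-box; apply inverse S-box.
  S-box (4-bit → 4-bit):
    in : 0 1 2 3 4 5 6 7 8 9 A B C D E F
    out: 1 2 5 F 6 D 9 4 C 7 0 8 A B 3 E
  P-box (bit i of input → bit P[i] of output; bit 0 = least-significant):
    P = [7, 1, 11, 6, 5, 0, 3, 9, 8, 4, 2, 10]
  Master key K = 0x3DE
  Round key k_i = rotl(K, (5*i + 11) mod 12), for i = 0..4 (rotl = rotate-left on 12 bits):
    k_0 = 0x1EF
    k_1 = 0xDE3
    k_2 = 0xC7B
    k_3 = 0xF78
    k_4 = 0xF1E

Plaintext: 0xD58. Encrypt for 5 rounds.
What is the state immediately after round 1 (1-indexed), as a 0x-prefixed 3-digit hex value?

s_0 = plaintext = 0xD58
s_1 = Round(s_0, k_0) = 0xE97
s_2 = Round(s_1, k_1) = 0x4DA
s_3 = Round(s_2, k_2) = 0xE4E
s_4 = Round(s_3, k_3) = 0xEE3
s_5 = Round(s_4, k_4) = 0x6ED

0xE97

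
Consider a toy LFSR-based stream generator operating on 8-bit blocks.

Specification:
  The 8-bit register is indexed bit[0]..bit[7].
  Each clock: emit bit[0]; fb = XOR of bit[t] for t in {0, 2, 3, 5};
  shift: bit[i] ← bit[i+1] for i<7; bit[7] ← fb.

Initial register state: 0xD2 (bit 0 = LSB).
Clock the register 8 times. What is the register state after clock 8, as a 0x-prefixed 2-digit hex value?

reg_0 = 0xD2
clock 1: out=0, reg = 0x69
clock 2: out=1, reg = 0xB4
clock 3: out=0, reg = 0x5A
clock 4: out=0, reg = 0xAD
clock 5: out=1, reg = 0x56
clock 6: out=0, reg = 0xAB
clock 7: out=1, reg = 0xD5
clock 8: out=1, reg = 0x6A

0x6A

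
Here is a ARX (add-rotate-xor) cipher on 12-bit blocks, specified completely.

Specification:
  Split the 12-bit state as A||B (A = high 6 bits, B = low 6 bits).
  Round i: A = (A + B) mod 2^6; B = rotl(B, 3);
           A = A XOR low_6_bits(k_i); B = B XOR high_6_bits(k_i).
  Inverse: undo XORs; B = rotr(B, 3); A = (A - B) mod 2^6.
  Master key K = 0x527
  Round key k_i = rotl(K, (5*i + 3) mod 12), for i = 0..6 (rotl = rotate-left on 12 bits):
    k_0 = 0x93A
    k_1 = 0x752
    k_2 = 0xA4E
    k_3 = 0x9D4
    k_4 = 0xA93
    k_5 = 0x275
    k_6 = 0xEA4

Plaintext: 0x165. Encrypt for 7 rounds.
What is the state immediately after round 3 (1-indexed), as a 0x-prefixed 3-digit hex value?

s_0 = plaintext = 0x165
s_1 = Round(s_0, k_0) = 0x408
s_2 = Round(s_1, k_1) = 0x29C
s_3 = Round(s_2, k_2) = 0xA0A
s_4 = Round(s_3, k_3) = 0x9B6
s_5 = Round(s_4, k_4) = 0x3DC
s_6 = Round(s_5, k_5) = 0x7AA
s_7 = Round(s_6, k_6) = 0xB2F

0xA0A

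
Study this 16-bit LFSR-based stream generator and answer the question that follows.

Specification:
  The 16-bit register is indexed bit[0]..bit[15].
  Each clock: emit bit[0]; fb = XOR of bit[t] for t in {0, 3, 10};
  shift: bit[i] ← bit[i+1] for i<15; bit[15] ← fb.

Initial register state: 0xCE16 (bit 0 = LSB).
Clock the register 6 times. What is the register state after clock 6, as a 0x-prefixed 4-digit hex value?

reg_0 = 0xCE16
clock 1: out=0, reg = 0xE70B
clock 2: out=1, reg = 0xF385
clock 3: out=1, reg = 0xF9C2
clock 4: out=0, reg = 0x7CE1
clock 5: out=1, reg = 0x3E70
clock 6: out=0, reg = 0x9F38

0x9F38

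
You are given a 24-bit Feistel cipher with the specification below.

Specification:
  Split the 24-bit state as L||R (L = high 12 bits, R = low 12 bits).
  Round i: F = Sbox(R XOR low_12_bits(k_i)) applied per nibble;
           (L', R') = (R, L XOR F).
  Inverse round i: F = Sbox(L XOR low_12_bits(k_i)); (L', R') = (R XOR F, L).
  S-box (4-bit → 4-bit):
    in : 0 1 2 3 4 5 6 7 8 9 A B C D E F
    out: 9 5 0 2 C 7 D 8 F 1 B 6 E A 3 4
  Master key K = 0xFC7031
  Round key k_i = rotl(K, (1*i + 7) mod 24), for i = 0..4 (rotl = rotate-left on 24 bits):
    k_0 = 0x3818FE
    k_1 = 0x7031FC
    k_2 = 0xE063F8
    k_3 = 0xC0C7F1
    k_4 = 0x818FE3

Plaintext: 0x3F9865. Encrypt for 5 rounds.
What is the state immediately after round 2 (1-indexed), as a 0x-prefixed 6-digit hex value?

s_0 = plaintext = 0x3F9865
s_1 = Round(s_0, k_0) = 0x865AEF
s_2 = Round(s_1, k_1) = 0xAEFE37
s_3 = Round(s_2, k_2) = 0xE3700B
s_4 = Round(s_3, k_3) = 0x00B67C
s_5 = Round(s_4, k_4) = 0x67C11F

0xAEFE37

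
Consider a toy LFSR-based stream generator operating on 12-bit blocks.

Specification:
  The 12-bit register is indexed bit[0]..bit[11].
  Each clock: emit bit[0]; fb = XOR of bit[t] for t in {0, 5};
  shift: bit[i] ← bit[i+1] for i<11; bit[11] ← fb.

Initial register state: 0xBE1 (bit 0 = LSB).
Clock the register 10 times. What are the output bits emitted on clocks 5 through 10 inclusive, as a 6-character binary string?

011111

reg_0 = 0xBE1
clock 1: out=1, reg = 0x5F0
clock 2: out=0, reg = 0xAF8
clock 3: out=0, reg = 0xD7C
clock 4: out=0, reg = 0xEBE
clock 5: out=0, reg = 0xF5F
clock 6: out=1, reg = 0xFAF
clock 7: out=1, reg = 0x7D7
clock 8: out=1, reg = 0xBEB
clock 9: out=1, reg = 0x5F5
clock 10: out=1, reg = 0x2FA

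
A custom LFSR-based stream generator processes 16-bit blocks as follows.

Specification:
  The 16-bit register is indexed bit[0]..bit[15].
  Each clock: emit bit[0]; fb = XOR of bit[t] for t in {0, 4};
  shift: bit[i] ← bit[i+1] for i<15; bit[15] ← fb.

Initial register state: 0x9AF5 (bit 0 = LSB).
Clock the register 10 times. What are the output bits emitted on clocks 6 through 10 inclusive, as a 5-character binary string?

reg_0 = 0x9AF5
clock 1: out=1, reg = 0x4D7A
clock 2: out=0, reg = 0xA6BD
clock 3: out=1, reg = 0x535E
clock 4: out=0, reg = 0xA9AF
clock 5: out=1, reg = 0xD4D7
clock 6: out=1, reg = 0x6A6B
clock 7: out=1, reg = 0xB535
clock 8: out=1, reg = 0x5A9A
clock 9: out=0, reg = 0xAD4D
clock 10: out=1, reg = 0xD6A6

11101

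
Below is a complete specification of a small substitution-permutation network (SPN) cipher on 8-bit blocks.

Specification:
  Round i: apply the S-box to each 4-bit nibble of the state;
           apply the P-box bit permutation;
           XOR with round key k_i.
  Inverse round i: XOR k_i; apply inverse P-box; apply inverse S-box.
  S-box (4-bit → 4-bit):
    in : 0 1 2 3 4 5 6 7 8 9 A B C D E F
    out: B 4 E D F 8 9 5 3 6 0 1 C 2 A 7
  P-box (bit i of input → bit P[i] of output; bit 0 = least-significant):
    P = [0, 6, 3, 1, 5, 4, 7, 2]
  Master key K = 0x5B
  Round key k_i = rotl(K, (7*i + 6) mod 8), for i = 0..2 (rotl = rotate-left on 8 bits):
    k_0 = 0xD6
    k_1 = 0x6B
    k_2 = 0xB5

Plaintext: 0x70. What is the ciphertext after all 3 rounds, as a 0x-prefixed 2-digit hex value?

0x71

s_0 = plaintext = 0x70
s_1 = Round(s_0, k_0) = 0x35
s_2 = Round(s_1, k_1) = 0xCD
s_3 = Round(s_2, k_2) = 0x71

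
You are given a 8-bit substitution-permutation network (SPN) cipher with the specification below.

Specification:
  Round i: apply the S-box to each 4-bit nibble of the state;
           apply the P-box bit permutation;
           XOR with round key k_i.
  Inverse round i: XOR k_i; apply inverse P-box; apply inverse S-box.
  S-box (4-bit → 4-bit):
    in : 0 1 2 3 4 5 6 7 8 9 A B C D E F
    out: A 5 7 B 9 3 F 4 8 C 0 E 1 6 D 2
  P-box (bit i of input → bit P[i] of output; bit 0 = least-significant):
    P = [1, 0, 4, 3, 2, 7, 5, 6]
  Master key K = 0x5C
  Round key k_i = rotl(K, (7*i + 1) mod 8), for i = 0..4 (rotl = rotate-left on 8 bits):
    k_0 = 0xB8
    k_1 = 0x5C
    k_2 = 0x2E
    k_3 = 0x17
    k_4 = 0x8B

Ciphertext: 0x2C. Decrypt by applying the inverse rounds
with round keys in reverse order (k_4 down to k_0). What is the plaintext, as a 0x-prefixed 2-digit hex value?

0xC1

s_0 = ciphertext = 0x2C
s_1 = InvRound(s_0, k_4) = 0x25
s_2 = InvRound(s_1, k_3) = 0x71
s_3 = InvRound(s_2, k_2) = 0x46
s_4 = InvRound(s_3, k_1) = 0xAE
s_5 = InvRound(s_4, k_0) = 0xC1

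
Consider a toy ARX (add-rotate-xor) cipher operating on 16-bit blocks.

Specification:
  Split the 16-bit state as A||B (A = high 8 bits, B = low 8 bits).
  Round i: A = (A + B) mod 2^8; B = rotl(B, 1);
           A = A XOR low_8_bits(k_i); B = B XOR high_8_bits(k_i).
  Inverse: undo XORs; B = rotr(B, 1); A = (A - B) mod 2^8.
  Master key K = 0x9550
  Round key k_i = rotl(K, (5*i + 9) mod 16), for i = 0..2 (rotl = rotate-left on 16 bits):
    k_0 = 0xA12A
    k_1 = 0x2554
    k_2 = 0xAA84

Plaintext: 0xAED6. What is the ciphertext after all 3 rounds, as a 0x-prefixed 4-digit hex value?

s_0 = plaintext = 0xAED6
s_1 = Round(s_0, k_0) = 0xAE0C
s_2 = Round(s_1, k_1) = 0xEE3D
s_3 = Round(s_2, k_2) = 0xAFD0

0xAFD0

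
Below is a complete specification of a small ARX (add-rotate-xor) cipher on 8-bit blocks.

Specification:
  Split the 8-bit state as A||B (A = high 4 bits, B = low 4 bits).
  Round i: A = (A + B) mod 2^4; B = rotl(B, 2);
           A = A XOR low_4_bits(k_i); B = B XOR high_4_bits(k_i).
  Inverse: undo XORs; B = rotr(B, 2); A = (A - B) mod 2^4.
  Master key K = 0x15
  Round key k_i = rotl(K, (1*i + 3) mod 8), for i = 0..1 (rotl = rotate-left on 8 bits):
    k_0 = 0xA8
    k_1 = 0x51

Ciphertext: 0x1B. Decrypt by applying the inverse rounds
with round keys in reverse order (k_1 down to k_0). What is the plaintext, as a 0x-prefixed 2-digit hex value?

0x94

s_0 = ciphertext = 0x1B
s_1 = InvRound(s_0, k_1) = 0x5B
s_2 = InvRound(s_1, k_0) = 0x94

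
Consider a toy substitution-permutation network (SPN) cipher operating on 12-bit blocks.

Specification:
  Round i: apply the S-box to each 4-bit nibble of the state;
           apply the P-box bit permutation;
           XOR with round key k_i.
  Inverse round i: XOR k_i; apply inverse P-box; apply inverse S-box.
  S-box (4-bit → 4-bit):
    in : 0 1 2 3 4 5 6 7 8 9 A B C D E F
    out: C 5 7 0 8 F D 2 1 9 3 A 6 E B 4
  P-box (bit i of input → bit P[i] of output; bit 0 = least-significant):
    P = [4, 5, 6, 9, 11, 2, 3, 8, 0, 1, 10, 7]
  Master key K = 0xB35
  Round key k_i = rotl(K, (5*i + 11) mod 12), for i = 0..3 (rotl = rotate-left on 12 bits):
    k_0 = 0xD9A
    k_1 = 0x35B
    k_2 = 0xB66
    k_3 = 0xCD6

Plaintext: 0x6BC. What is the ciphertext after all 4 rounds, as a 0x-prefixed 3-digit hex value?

s_0 = plaintext = 0x6BC
s_1 = Round(s_0, k_0) = 0x87F
s_2 = Round(s_1, k_1) = 0x31E
s_3 = Round(s_2, k_2) = 0x15E
s_4 = Round(s_3, k_3) = 0x3EB

0x3EB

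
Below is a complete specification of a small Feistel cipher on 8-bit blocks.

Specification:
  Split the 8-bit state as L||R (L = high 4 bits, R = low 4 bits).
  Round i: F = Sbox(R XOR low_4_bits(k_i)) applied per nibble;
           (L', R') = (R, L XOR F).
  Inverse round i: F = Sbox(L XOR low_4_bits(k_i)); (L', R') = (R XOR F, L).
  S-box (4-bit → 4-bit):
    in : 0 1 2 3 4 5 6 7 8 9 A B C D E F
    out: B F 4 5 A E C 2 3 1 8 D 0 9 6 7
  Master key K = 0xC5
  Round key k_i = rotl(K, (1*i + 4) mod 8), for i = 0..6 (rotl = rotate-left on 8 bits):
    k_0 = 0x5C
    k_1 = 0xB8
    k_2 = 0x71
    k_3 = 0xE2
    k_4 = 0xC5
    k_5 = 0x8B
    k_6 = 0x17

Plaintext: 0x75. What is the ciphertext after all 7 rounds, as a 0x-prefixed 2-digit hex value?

s_0 = plaintext = 0x75
s_1 = Round(s_0, k_0) = 0x56
s_2 = Round(s_1, k_1) = 0x63
s_3 = Round(s_2, k_2) = 0x32
s_4 = Round(s_3, k_3) = 0x28
s_5 = Round(s_4, k_4) = 0x8B
s_6 = Round(s_5, k_5) = 0xB3
s_7 = Round(s_6, k_6) = 0x31

0x31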